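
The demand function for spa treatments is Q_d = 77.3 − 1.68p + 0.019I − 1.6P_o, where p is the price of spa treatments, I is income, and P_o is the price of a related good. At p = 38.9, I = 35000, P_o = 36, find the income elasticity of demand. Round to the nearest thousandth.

First evaluate Q_d: 77.3 − 1.68(38.9) + 0.019(35000) − 1.6(36) = 77.3 − 65.352 + 665 − 57.6 = 619.348.
∂Q_d/∂I = +0.019, so E_I = 0.019·(35000/619.348) ≈ 1.074.
E_I > 1: normal good (luxury).

1.074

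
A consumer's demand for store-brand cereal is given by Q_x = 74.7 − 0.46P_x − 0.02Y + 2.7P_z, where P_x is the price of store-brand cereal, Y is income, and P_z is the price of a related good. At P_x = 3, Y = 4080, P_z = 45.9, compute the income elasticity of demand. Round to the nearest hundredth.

-0.71

Substituting, Q_x = 74.7 − 0.46(3) − 0.02(4080) + 2.7(45.9) = 74.7 − 1.38 − 81.6 + 123.93 = 115.65.
∂Q_x/∂Y = −0.02, so E_I = -0.02·(4080/115.65) ≈ -0.71.
E_I < 0: inferior good.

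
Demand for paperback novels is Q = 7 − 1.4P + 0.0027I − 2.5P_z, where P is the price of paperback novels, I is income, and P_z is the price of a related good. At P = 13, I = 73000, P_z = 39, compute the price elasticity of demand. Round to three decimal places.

Substituting, Q = 7 − 1.4(13) + 0.0027(73000) − 2.5(39) = 7 − 18.2 + 197.1 − 97.5 = 88.4.
∂Q/∂P = −1.4, so E_p = (−1.4)·(13/88.4) ≈ -0.206.
|E_p| < 1: demand is inelastic.

-0.206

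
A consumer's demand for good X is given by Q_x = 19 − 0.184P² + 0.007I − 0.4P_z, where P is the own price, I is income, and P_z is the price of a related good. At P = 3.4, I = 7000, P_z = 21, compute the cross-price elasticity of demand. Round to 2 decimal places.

-0.15

First evaluate Q_x: 19 − 0.184(3.4)² + 0.007(7000) − 0.4(21) = 19 − 2.127 + 49 − 8.4 = 57.473.
∂Q_x/∂P_z = −0.4, so E_xy = -0.4·(21/57.473) ≈ -0.15.
E_xy < 0: the goods are complements.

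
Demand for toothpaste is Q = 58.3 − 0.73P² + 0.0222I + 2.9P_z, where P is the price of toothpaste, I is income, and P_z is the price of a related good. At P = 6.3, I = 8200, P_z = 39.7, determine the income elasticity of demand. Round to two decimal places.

0.56

At the given point, Q = 58.3 − 0.73(6.3)² + 0.0222(8200) + 2.9(39.7) = 58.3 − 28.9737 + 182.04 + 115.13 = 326.4963.
∂Q/∂I = +0.0222, so E_I = 0.0222·(8200/326.4963) ≈ 0.56.
E_I ∈ (0,1): normal good (necessity).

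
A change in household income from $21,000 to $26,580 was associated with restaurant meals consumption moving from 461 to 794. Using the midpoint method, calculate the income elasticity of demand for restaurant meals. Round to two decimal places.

%ΔQ = (794 − 461)/[(461+794)/2] = 333/627.5 ≈ 0.5307.
%ΔI = (26,580 − 21,000)/[(21,000+26,580)/2] = 5580/23790 ≈ 0.2346.
E_I = %ΔQ/%ΔI ≈ 2.26.
E_I > 1: normal good (luxury).

2.26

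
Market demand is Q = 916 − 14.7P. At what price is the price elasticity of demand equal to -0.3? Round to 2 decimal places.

Set −bP/(a − bP) = −0.3 ⇒ bP = 0.3(a − bP) ⇒ bP(1+0.3) = 0.3·a.
P = 0.3·916/(14.7·1.3) ≈ 14.38.

14.38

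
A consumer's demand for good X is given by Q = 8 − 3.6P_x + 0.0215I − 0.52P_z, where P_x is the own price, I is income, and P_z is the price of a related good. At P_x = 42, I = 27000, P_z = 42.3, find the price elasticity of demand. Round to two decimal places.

Evaluating quantity at (P_x, I, P_z) gives Q = 8 − 3.6(42) + 0.0215(27000) − 0.52(42.3) = 8 − 151.2 + 580.5 − 21.996 = 415.304.
∂Q/∂P_x = −3.6, so E_p = (−3.6)·(42/415.304) ≈ -0.36.
|E_p| < 1: demand is inelastic.

-0.36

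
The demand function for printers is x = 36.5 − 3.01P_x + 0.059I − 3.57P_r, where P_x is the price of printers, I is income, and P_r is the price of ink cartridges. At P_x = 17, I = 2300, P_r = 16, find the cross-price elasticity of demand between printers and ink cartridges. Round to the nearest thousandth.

-0.894

Substituting, x = 36.5 − 3.01(17) + 0.059(2300) − 3.57(16) = 36.5 − 51.17 + 135.7 − 57.12 = 63.91.
∂x/∂P_r = −3.57, so E_xy = -3.57·(16/63.91) ≈ -0.894.
E_xy < 0: the goods are complements.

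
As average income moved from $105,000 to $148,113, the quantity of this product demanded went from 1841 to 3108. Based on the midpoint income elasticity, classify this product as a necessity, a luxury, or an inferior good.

luxury

%ΔQ = (3108 − 1841)/[(1841+3108)/2] = 1267/2474.5 ≈ 0.5120.
%ΔM = (148,113 − 105,000)/[(105,000+148,113)/2] = 43113/126556.5 ≈ 0.3407.
E_I = %ΔQ/%ΔM ≈ 1.503.
E_I > 1: normal good (luxury).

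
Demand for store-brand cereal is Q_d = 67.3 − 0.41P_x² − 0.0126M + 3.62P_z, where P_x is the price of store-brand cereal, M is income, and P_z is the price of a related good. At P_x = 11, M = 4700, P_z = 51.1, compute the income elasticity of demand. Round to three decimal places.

Q_d = 67.3 − 0.41(11)² − 0.0126(4700) + 3.62(51.1) = 67.3 − 49.61 − 59.22 + 184.982 = 143.452.
∂Q_d/∂M = −0.0126, so E_I = -0.0126·(4700/143.452) ≈ -0.413.
E_I < 0: inferior good.

-0.413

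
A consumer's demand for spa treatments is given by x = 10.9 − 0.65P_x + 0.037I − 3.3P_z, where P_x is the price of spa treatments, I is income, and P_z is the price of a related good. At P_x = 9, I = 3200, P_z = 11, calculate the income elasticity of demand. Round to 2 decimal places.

1.36

First evaluate x: 10.9 − 0.65(9) + 0.037(3200) − 3.3(11) = 10.9 − 5.85 + 118.4 − 36.3 = 87.15.
∂x/∂I = +0.037, so E_I = 0.037·(3200/87.15) ≈ 1.36.
E_I > 1: normal good (luxury).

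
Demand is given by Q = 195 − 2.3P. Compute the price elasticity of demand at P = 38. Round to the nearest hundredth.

At P = 38, Q = 107.6.
dQ/dP = −2.3.
Point elasticity E = (dQ/dP)·(P/Q) = -2.3 × 38/107.6 ≈ -0.81.
|E| < 1, so demand is inelastic at this price.

-0.81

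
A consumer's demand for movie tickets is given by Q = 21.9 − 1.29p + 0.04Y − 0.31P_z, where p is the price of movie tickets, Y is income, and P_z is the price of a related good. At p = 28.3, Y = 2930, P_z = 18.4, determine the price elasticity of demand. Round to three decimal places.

Evaluating quantity at (p, Y, P_z) gives Q = 21.9 − 1.29(28.3) + 0.04(2930) − 0.31(18.4) = 21.9 − 36.507 + 117.2 − 5.704 = 96.889.
∂Q/∂p = −1.29, so E_p = (−1.29)·(28.3/96.889) ≈ -0.377.
|E_p| < 1: demand is inelastic.

-0.377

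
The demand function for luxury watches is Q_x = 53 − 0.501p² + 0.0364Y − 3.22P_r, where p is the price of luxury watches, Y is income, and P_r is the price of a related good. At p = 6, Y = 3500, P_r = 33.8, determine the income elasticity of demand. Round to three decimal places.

2.380

First evaluate Q_x: 53 − 0.501(6)² + 0.0364(3500) − 3.22(33.8) = 53 − 18.036 + 127.4 − 108.836 = 53.528.
∂Q_x/∂Y = +0.0364, so E_I = 0.0364·(3500/53.528) ≈ 2.380.
E_I > 1: normal good (luxury).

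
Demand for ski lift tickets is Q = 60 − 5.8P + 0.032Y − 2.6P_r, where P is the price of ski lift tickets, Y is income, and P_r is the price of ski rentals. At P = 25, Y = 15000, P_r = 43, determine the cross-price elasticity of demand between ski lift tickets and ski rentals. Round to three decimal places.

-0.395

Q = 60 − 5.8(25) + 0.032(15000) − 2.6(43) = 60 − 145 + 480 − 111.8 = 283.2.
∂Q/∂P_r = −2.6, so E_xy = -2.6·(43/283.2) ≈ -0.395.
E_xy < 0: the goods are complements.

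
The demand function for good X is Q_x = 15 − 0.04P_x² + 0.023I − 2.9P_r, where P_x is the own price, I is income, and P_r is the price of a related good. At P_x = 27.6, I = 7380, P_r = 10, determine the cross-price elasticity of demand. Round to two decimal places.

-0.23

Q_x = 15 − 0.04(27.6)² + 0.023(7380) − 2.9(10) = 15 − 30.4704 + 169.74 − 29 = 125.2696.
∂Q_x/∂P_r = −2.9, so E_xy = -2.9·(10/125.2696) ≈ -0.23.
E_xy < 0: the goods are complements.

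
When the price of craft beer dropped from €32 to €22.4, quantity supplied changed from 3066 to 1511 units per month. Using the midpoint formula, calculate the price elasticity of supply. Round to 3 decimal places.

1.925

%Δq = (1511 − 3066)/[(3066 + 1511)/2] = -1555/2288.5 ≈ -0.6795.
%Δp = (22.4 − 32)/[(32 + 22.4)/2] = -9.6/27.2 ≈ -0.3529.
Arc elasticity E = %Δq/%Δp ≈ -0.6795/-0.3529 ≈ 1.925.
|E| > 1: supply is elastic over this range.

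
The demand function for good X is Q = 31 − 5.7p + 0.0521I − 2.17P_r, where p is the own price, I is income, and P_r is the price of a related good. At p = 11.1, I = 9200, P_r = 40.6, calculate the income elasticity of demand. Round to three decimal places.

Evaluating quantity at (p, I, P_r) gives Q = 31 − 5.7(11.1) + 0.0521(9200) − 2.17(40.6) = 31 − 63.27 + 479.32 − 88.102 = 358.948.
∂Q/∂I = +0.0521, so E_I = 0.0521·(9200/358.948) ≈ 1.335.
E_I > 1: normal good (luxury).

1.335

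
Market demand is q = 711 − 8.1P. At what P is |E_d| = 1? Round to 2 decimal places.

43.89

For linear demand q = a − bP, E = −bP/(a − bP). |E| = 1 ⇒ bP = a − bP ⇒ P = a/(2b).
P = 711/(2·8.1) ≈ 43.89.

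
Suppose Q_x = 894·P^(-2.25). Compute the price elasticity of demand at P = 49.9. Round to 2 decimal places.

For a Cobb–Douglas (constant-elasticity) form Q_x = A·P^α·…, the elasticity with respect to P equals the exponent α at every point.
Here the exponent on P is -2.25, so the price elasticity of demand is -2.25.

-2.25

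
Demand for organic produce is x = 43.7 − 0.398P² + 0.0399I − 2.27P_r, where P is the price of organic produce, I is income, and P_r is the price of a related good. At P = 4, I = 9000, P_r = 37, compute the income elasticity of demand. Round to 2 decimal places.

1.15

First evaluate x: 43.7 − 0.398(4)² + 0.0399(9000) − 2.27(37) = 43.7 − 6.368 + 359.1 − 83.99 = 312.442.
∂x/∂I = +0.0399, so E_I = 0.0399·(9000/312.442) ≈ 1.15.
E_I > 1: normal good (luxury).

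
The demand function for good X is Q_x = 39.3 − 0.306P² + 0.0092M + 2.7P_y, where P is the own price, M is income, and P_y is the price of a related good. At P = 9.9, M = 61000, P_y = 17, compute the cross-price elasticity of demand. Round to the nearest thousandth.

Evaluating quantity at (P, M, P_y) gives Q_x = 39.3 − 0.306(9.9)² + 0.0092(61000) + 2.7(17) = 39.3 − 29.9911 + 561.2 + 45.9 = 616.4089.
∂Q_x/∂P_y = +2.7, so E_xy = 2.7·(17/616.4089) ≈ 0.074.
E_xy > 0: the goods are substitutes.

0.074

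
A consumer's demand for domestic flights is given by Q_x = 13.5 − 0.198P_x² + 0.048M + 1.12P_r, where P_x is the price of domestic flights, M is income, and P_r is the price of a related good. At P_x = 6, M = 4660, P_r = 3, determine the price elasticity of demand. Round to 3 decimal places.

Q_x = 13.5 − 0.198(6)² + 0.048(4660) + 1.12(3) = 13.5 − 7.128 + 223.68 + 3.36 = 233.412.
∂Q_x/∂P_x = −2·0.198·P_x = -2.376, so E_p = -2.376·(6/233.412) ≈ -0.061.
|E_p| < 1: demand is inelastic.

-0.061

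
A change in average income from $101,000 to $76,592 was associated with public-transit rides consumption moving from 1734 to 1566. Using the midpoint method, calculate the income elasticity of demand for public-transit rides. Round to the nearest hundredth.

%ΔQ = (1566 − 1734)/[(1734+1566)/2] = -168/1650 ≈ -0.1018.
%ΔI = (76,592 − 101,000)/[(101,000+76,592)/2] = -24408/88796 ≈ -0.2749.
E_I = %ΔQ/%ΔI ≈ 0.37.
E_I ∈ (0,1): normal good (necessity).

0.37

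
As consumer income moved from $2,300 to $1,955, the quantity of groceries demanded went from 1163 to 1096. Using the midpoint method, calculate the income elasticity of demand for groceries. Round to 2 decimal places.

%ΔQ = (1096 − 1163)/[(1163+1096)/2] = -67/1129.5 ≈ -0.0593.
%ΔI = (1,955 − 2,300)/[(2,300+1,955)/2] = -345/2127.5 ≈ -0.1622.
E_I = %ΔQ/%ΔI ≈ 0.37.
E_I ∈ (0,1): normal good (necessity).

0.37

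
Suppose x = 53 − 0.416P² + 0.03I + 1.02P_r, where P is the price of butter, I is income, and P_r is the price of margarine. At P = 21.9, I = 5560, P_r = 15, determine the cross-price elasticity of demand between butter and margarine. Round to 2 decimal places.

First evaluate x: 53 − 0.416(21.9)² + 0.03(5560) + 1.02(15) = 53 − 199.5178 + 166.8 + 15.3 = 35.5822.
∂x/∂P_r = +1.02, so E_xy = 1.02·(15/35.5822) ≈ 0.43.
E_xy > 0: the goods are substitutes.

0.43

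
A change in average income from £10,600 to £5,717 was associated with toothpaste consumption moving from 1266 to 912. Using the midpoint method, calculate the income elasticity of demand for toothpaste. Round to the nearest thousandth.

%ΔQ = (912 − 1266)/[(1266+912)/2] = -354/1089 ≈ -0.3251.
%ΔI = (5,717 − 10,600)/[(10,600+5,717)/2] = -4883/8158.5 ≈ -0.5985.
E_I = %ΔQ/%ΔI ≈ 0.543.
E_I ∈ (0,1): normal good (necessity).

0.543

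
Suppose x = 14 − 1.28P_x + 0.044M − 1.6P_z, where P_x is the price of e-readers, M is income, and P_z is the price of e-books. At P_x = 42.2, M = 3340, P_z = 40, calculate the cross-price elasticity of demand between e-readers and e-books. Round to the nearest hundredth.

-1.49

First evaluate x: 14 − 1.28(42.2) + 0.044(3340) − 1.6(40) = 14 − 54.016 + 146.96 − 64 = 42.944.
∂x/∂P_z = −1.6, so E_xy = -1.6·(40/42.944) ≈ -1.49.
E_xy < 0: the goods are complements.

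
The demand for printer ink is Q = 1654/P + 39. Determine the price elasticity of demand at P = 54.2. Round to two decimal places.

-0.44

At P = 54.2, Q = 69.5166.
dQ/dP = −1654/P² = −0.563.
Point elasticity E = (dQ/dP)·(P/Q) = -0.563 × 54.2/69.5166 ≈ -0.44.
|E| < 1, so demand is inelastic at this price.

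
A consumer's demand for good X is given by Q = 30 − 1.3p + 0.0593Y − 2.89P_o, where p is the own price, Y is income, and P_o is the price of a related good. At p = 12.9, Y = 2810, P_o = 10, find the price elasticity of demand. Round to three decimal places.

Substituting, Q = 30 − 1.3(12.9) + 0.0593(2810) − 2.89(10) = 30 − 16.77 + 166.633 − 28.9 = 150.963.
∂Q/∂p = −1.3, so E_p = (−1.3)·(12.9/150.963) ≈ -0.111.
|E_p| < 1: demand is inelastic.

-0.111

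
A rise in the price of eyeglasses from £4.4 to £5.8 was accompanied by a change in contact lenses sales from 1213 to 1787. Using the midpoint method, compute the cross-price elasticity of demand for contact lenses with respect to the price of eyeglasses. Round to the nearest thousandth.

1.394

%ΔQ_x = (1787 − 1213)/[(1213+1787)/2] = 574/1500 ≈ 0.3827.
%ΔP_y = (5.8 − 4.4)/[(4.4+5.8)/2] ≈ 0.2745.
E_xy = 0.3827/0.2745 ≈ 1.394.
E_xy > 0, so contact lenses and eyeglasses are substitutes.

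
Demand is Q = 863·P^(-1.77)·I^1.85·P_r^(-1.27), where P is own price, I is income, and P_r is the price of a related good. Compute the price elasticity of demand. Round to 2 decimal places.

-1.77

For a Cobb–Douglas (constant-elasticity) form Q = A·P^α·…, the elasticity with respect to P equals the exponent α at every point.
Here the exponent on P is -1.77, so the price elasticity of demand is -1.77.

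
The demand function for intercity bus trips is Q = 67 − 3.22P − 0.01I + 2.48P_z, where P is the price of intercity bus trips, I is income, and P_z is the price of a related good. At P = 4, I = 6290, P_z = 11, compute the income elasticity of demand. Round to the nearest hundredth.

At the given point, Q = 67 − 3.22(4) − 0.01(6290) + 2.48(11) = 67 − 12.88 − 62.9 + 27.28 = 18.5.
∂Q/∂I = −0.01, so E_I = -0.01·(6290/18.5) ≈ -3.40.
E_I < 0: inferior good.

-3.40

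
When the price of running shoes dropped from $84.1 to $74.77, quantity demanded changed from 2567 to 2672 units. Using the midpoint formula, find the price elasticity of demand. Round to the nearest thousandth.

-0.341

%ΔQ = (2672 − 2567)/[(2567 + 2672)/2] = 105/2619.5 ≈ 0.0401.
%Δp = (74.77 − 84.1)/[(84.1 + 74.77)/2] = -9.33/79.435 ≈ -0.1175.
Arc elasticity E = %ΔQ/%Δp ≈ 0.0401/-0.1175 ≈ -0.341.
|E| < 1: demand is inelastic over this range.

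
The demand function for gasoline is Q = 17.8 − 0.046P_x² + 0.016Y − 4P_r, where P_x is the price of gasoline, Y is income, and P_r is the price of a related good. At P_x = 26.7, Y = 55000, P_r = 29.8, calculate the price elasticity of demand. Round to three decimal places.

-0.088

Evaluating quantity at (P_x, Y, P_r) gives Q = 17.8 − 0.046(26.7)² + 0.016(55000) − 4(29.8) = 17.8 − 32.7929 + 880 − 119.2 = 745.8071.
∂Q/∂P_x = −2·0.046·P_x = -2.4564, so E_p = -2.4564·(26.7/745.8071) ≈ -0.088.
|E_p| < 1: demand is inelastic.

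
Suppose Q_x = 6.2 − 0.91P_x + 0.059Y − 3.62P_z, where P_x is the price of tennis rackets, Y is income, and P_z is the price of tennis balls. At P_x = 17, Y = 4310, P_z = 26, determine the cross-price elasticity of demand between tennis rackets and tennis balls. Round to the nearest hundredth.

-0.62

Substituting, Q_x = 6.2 − 0.91(17) + 0.059(4310) − 3.62(26) = 6.2 − 15.47 + 254.29 − 94.12 = 150.9.
∂Q_x/∂P_z = −3.62, so E_xy = -3.62·(26/150.9) ≈ -0.62.
E_xy < 0: the goods are complements.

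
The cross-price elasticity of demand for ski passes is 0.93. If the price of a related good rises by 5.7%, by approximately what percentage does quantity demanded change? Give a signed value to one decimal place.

%ΔQ ≈ E × %ΔP_y = (0.93) × (5.7%) ≈ 5.3%.

5.3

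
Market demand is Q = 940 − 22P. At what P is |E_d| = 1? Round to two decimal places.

For linear demand Q = a − bP, E = −bP/(a − bP). |E| = 1 ⇒ bP = a − bP ⇒ P = a/(2b).
P = 940/(2·22) ≈ 21.36.

21.36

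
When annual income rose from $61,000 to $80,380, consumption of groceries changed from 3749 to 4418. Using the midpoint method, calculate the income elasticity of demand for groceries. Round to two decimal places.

%ΔQ = (4418 − 3749)/[(3749+4418)/2] = 669/4083.5 ≈ 0.1638.
%ΔI = (80,380 − 61,000)/[(61,000+80,380)/2] = 19380/70690 ≈ 0.2742.
E_I = %ΔQ/%ΔI ≈ 0.60.
E_I ∈ (0,1): normal good (necessity).

0.60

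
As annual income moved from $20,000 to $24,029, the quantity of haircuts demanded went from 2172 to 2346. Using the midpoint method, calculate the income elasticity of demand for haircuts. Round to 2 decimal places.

%ΔQ = (2346 − 2172)/[(2172+2346)/2] = 174/2259 ≈ 0.0770.
%ΔI = (24,029 − 20,000)/[(20,000+24,029)/2] = 4029/22014.5 ≈ 0.1830.
E_I = %ΔQ/%ΔI ≈ 0.42.
E_I ∈ (0,1): normal good (necessity).

0.42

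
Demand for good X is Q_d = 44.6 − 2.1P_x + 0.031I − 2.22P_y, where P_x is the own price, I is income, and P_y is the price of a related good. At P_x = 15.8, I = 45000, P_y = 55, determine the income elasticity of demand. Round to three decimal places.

At the given point, Q_d = 44.6 − 2.1(15.8) + 0.031(45000) − 2.22(55) = 44.6 − 33.18 + 1395 − 122.1 = 1284.32.
∂Q_d/∂I = +0.031, so E_I = 0.031·(45000/1284.32) ≈ 1.086.
E_I > 1: normal good (luxury).

1.086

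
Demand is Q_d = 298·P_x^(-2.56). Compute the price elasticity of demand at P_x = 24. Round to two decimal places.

-2.56

For a Cobb–Douglas (constant-elasticity) form Q_d = A·P_x^α·…, the elasticity with respect to P_x equals the exponent α at every point.
Here the exponent on P_x is -2.56, so the price elasticity of demand is -2.56.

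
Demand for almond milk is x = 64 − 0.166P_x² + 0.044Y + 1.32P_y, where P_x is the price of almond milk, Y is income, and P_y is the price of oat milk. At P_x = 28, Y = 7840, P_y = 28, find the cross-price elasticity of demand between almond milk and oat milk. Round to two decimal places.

Evaluating quantity at (P_x, Y, P_y) gives x = 64 − 0.166(28)² + 0.044(7840) + 1.32(28) = 64 − 130.144 + 344.96 + 36.96 = 315.776.
∂x/∂P_y = +1.32, so E_xy = 1.32·(28/315.776) ≈ 0.12.
E_xy > 0: the goods are substitutes.

0.12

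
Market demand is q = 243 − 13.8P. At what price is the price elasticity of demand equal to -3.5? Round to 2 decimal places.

13.70

Set −bP/(a − bP) = −3.5 ⇒ bP = 3.5(a − bP) ⇒ bP(1+3.5) = 3.5·a.
P = 3.5·243/(13.8·4.5) ≈ 13.70.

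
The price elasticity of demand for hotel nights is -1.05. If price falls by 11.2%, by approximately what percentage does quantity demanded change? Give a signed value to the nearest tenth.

%ΔQ ≈ E × %ΔP = (-1.05) × (-11.2%) ≈ 11.8%.

11.8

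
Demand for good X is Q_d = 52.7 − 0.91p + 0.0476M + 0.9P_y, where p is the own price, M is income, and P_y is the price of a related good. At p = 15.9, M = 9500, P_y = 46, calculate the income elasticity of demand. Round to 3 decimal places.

0.850

Evaluating quantity at (p, M, P_y) gives Q_d = 52.7 − 0.91(15.9) + 0.0476(9500) + 0.9(46) = 52.7 − 14.469 + 452.2 + 41.4 = 531.831.
∂Q_d/∂M = +0.0476, so E_I = 0.0476·(9500/531.831) ≈ 0.850.
E_I ∈ (0,1): normal good (necessity).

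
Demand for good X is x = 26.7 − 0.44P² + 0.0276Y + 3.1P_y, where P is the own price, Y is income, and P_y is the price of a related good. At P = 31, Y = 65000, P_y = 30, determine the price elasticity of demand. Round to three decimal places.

-0.567

Substituting, x = 26.7 − 0.44(31)² + 0.0276(65000) + 3.1(30) = 26.7 − 422.84 + 1794 + 93 = 1490.86.
∂x/∂P = −2·0.44·P = -27.28, so E_p = -27.28·(31/1490.86) ≈ -0.567.
|E_p| < 1: demand is inelastic.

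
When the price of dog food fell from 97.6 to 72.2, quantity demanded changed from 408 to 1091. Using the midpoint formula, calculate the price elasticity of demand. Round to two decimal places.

-3.05

%ΔQ = (1091 − 408)/[(408 + 1091)/2] = 683/749.5 ≈ 0.9113.
%ΔP = (72.2 − 97.6)/[(97.6 + 72.2)/2] = -25.4/84.9 ≈ -0.2992.
Arc elasticity E = %ΔQ/%ΔP ≈ 0.9113/-0.2992 ≈ -3.05.
|E| > 1: demand is elastic over this range.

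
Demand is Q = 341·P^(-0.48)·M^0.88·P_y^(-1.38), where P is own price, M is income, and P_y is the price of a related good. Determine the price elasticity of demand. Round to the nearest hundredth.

For a Cobb–Douglas (constant-elasticity) form Q = A·P^α·…, the elasticity with respect to P equals the exponent α at every point.
Here the exponent on P is -0.48, so the price elasticity of demand is -0.48.

-0.48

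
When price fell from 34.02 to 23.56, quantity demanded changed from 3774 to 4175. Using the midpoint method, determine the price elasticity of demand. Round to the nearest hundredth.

%Δq = (4175 − 3774)/[(3774 + 4175)/2] = 401/3974.5 ≈ 0.1009.
%ΔP = (23.56 − 34.02)/[(34.02 + 23.56)/2] = -10.46/28.79 ≈ -0.3633.
Arc elasticity E = %Δq/%ΔP ≈ 0.1009/-0.3633 ≈ -0.28.
|E| < 1: demand is inelastic over this range.

-0.28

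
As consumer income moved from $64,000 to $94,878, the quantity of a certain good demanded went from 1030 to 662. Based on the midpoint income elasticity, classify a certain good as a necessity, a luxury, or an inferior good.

inferior

%ΔQ = (662 − 1030)/[(1030+662)/2] = -368/846 ≈ -0.4350.
%ΔY = (94,878 − 64,000)/[(64,000+94,878)/2] = 30878/79439 ≈ 0.3887.
E_I = %ΔQ/%ΔY ≈ -1.119.
E_I < 0: inferior good.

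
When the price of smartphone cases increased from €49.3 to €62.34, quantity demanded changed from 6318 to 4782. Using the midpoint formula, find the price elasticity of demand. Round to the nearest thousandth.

%Δq = (4782 − 6318)/[(6318 + 4782)/2] = -1536/5550 ≈ -0.2768.
%Δp = (62.34 − 49.3)/[(49.3 + 62.34)/2] = 13.04/55.82 ≈ 0.2336.
Arc elasticity E = %Δq/%Δp ≈ -0.2768/0.2336 ≈ -1.185.
|E| > 1: demand is elastic over this range.

-1.185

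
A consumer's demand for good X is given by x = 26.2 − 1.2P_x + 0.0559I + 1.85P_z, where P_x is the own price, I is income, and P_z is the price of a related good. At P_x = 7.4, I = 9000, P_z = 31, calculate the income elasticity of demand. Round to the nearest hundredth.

At the given point, x = 26.2 − 1.2(7.4) + 0.0559(9000) + 1.85(31) = 26.2 − 8.88 + 503.1 + 57.35 = 577.77.
∂x/∂I = +0.0559, so E_I = 0.0559·(9000/577.77) ≈ 0.87.
E_I ∈ (0,1): normal good (necessity).

0.87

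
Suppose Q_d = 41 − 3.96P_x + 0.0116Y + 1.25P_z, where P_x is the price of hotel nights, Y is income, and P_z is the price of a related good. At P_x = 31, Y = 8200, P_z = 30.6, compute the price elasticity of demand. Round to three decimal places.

-2.379

At the given point, Q_d = 41 − 3.96(31) + 0.0116(8200) + 1.25(30.6) = 41 − 122.76 + 95.12 + 38.25 = 51.61.
∂Q_d/∂P_x = −3.96, so E_p = (−3.96)·(31/51.61) ≈ -2.379.
|E_p| > 1: demand is elastic.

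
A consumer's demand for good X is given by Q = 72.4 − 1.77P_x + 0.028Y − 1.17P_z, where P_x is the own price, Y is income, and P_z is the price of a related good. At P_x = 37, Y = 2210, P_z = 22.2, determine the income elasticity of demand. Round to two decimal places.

1.45

First evaluate Q: 72.4 − 1.77(37) + 0.028(2210) − 1.17(22.2) = 72.4 − 65.49 + 61.88 − 25.974 = 42.816.
∂Q/∂Y = +0.028, so E_I = 0.028·(2210/42.816) ≈ 1.45.
E_I > 1: normal good (luxury).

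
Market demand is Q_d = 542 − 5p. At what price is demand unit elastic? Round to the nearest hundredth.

For linear demand Q_d = a − bp, E = −bp/(a − bp). |E| = 1 ⇒ bp = a − bp ⇒ p = a/(2b).
p = 542/(2·5) = 54.20.

54.20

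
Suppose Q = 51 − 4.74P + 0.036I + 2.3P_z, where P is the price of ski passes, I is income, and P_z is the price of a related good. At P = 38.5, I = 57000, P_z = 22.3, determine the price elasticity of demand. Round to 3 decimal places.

Q = 51 − 4.74(38.5) + 0.036(57000) + 2.3(22.3) = 51 − 182.49 + 2052 + 51.29 = 1971.8.
∂Q/∂P = −4.74, so E_p = (−4.74)·(38.5/1971.8) ≈ -0.093.
|E_p| < 1: demand is inelastic.

-0.093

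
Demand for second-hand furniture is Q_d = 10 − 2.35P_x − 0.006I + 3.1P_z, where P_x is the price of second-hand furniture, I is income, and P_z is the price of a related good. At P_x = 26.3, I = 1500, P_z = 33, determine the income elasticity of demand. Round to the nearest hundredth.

Q_d = 10 − 2.35(26.3) − 0.006(1500) + 3.1(33) = 10 − 61.805 − 9 + 102.3 = 41.495.
∂Q_d/∂I = −0.006, so E_I = -0.006·(1500/41.495) ≈ -0.22.
E_I < 0: inferior good.

-0.22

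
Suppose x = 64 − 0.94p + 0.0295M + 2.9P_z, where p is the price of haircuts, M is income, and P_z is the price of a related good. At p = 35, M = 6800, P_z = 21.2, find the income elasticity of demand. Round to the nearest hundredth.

First evaluate x: 64 − 0.94(35) + 0.0295(6800) + 2.9(21.2) = 64 − 32.9 + 200.6 + 61.48 = 293.18.
∂x/∂M = +0.0295, so E_I = 0.0295·(6800/293.18) ≈ 0.68.
E_I ∈ (0,1): normal good (necessity).

0.68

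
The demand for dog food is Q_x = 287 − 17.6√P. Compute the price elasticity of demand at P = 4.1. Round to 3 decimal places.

At P = 4.1, Q_x = 251.3627.
dQ_x/dP = −17.6/(2√P) = −17.6/(2·2.0248).
Point elasticity E = (dQ_x/dP)·(P/Q_x) = -4.346 × 4.1/251.3627 ≈ -0.071.
|E| < 1, so demand is inelastic at this price.

-0.071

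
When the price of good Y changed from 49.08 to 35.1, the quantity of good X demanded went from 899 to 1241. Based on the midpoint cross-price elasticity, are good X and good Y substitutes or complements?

%ΔQ_x = (1241 − 899)/[(899+1241)/2] = 342/1070 ≈ 0.3196.
%ΔP_y = (35.1 − 49.08)/[(49.08+35.1)/2] ≈ -0.3321.
E_xy = 0.3196/-0.3321 ≈ -0.962.
E_xy < 0, so the goods are complements.

complements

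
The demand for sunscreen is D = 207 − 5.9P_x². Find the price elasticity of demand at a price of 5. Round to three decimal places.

-4.958

At P_x = 5, D = 59.5.
dD/dP_x = −2·5.9·P_x = −59.
Point elasticity E = (dD/dP_x)·(P_x/D) = -59 × 5/59.5 ≈ -4.958.
|E| > 1, so demand is elastic at this price.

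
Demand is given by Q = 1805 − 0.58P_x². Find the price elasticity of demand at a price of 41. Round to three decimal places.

-2.349

At P_x = 41, Q = 830.02.
dQ/dP_x = −2·0.58·P_x = −47.56.
Point elasticity E = (dQ/dP_x)·(P_x/Q) = -47.56 × 41/830.02 ≈ -2.349.
|E| > 1, so demand is elastic at this price.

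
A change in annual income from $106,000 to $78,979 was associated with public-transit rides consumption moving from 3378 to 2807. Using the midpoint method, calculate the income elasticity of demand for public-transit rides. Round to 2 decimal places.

0.63

%ΔQ = (2807 − 3378)/[(3378+2807)/2] = -571/3092.5 ≈ -0.1846.
%ΔM = (78,979 − 106,000)/[(106,000+78,979)/2] = -27021/92489.5 ≈ -0.2922.
E_I = %ΔQ/%ΔM ≈ 0.63.
E_I ∈ (0,1): normal good (necessity).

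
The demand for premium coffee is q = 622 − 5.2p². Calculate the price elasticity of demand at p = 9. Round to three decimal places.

At p = 9, q = 200.8.
dq/dp = −2·5.2·p = −93.6.
Point elasticity E = (dq/dp)·(p/q) = -93.6 × 9/200.8 ≈ -4.195.
|E| > 1, so demand is elastic at this price.

-4.195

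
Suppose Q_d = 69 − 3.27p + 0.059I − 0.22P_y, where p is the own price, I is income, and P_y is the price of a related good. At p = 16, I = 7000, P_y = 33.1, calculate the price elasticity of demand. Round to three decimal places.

-0.124

First evaluate Q_d: 69 − 3.27(16) + 0.059(7000) − 0.22(33.1) = 69 − 52.32 + 413 − 7.282 = 422.398.
∂Q_d/∂p = −3.27, so E_p = (−3.27)·(16/422.398) ≈ -0.124.
|E_p| < 1: demand is inelastic.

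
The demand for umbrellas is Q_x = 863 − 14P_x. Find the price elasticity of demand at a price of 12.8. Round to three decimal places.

At P_x = 12.8, Q_x = 683.8.
dQ_x/dP_x = −14.
Point elasticity E = (dQ_x/dP_x)·(P_x/Q_x) = -14 × 12.8/683.8 ≈ -0.262.
|E| < 1, so demand is inelastic at this price.

-0.262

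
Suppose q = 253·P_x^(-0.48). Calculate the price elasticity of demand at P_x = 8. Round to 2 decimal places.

-0.48

For a Cobb–Douglas (constant-elasticity) form q = A·P_x^α·…, the elasticity with respect to P_x equals the exponent α at every point.
Here the exponent on P_x is -0.48, so the price elasticity of demand is -0.48.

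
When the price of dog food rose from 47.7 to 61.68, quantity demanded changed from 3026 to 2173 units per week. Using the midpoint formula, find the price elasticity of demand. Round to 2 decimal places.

-1.28

%ΔQ = (2173 − 3026)/[(3026 + 2173)/2] = -853/2599.5 ≈ -0.3281.
%ΔP = (61.68 − 47.7)/[(47.7 + 61.68)/2] = 13.98/54.69 ≈ 0.2556.
Arc elasticity E = %ΔQ/%ΔP ≈ -0.3281/0.2556 ≈ -1.28.
|E| > 1: demand is elastic over this range.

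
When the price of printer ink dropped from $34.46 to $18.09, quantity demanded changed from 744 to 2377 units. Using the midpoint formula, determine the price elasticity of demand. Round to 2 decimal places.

-1.68

%Δq = (2377 − 744)/[(744 + 2377)/2] = 1633/1560.5 ≈ 1.0465.
%ΔP = (18.09 − 34.46)/[(34.46 + 18.09)/2] = -16.37/26.275 ≈ -0.6230.
Arc elasticity E = %Δq/%ΔP ≈ 1.0465/-0.6230 ≈ -1.68.
|E| > 1: demand is elastic over this range.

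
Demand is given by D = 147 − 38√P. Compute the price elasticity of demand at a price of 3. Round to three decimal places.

At P = 3, D = 81.1821.
dD/dP = −38/(2√P) = −38/(2·1.7321).
Point elasticity E = (dD/dP)·(P/D) = -10.9697 × 3/81.1821 ≈ -0.405.
|E| < 1, so demand is inelastic at this price.

-0.405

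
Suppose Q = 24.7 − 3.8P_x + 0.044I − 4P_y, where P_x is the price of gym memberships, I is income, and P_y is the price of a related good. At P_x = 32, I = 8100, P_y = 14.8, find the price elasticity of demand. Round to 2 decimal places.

-0.61

Q = 24.7 − 3.8(32) + 0.044(8100) − 4(14.8) = 24.7 − 121.6 + 356.4 − 59.2 = 200.3.
∂Q/∂P_x = −3.8, so E_p = (−3.8)·(32/200.3) ≈ -0.61.
|E_p| < 1: demand is inelastic.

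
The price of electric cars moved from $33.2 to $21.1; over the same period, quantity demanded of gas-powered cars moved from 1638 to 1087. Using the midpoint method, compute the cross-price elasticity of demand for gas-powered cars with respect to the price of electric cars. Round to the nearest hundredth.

%ΔQ_x = (1087 − 1638)/[(1638+1087)/2] = -551/1362.5 ≈ -0.4044.
%ΔP_y = (21.1 − 33.2)/[(33.2+21.1)/2] ≈ -0.4457.
E_xy = -0.4044/-0.4457 ≈ 0.91.
E_xy > 0, so gas-powered cars and electric cars are substitutes.

0.91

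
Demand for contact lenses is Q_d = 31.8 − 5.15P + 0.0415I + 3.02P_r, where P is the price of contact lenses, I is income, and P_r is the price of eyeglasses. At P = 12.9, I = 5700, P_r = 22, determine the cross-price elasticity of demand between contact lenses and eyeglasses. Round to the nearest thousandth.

Q_d = 31.8 − 5.15(12.9) + 0.0415(5700) + 3.02(22) = 31.8 − 66.435 + 236.55 + 66.44 = 268.355.
∂Q_d/∂P_r = +3.02, so E_xy = 3.02·(22/268.355) ≈ 0.248.
E_xy > 0: the goods are substitutes.

0.248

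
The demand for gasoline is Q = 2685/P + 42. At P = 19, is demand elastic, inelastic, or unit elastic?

inelastic

At P = 19, Q = 183.3158.
dQ/dP = −2685/P² = −7.4377.
Point elasticity E = (dQ/dP)·(P/Q) = -7.4377 × 19/183.3158 ≈ -0.771.
|E| ≈ 0.771 < 1, so demand is inelastic.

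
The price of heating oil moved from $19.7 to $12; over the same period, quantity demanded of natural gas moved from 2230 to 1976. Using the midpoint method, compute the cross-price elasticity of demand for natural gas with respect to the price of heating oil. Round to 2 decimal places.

0.25

%ΔQ_x = (1976 − 2230)/[(2230+1976)/2] = -254/2103 ≈ -0.1208.
%ΔP_y = (12 − 19.7)/[(19.7+12)/2] ≈ -0.4858.
E_xy = -0.1208/-0.4858 ≈ 0.25.
E_xy > 0, so natural gas and heating oil are substitutes.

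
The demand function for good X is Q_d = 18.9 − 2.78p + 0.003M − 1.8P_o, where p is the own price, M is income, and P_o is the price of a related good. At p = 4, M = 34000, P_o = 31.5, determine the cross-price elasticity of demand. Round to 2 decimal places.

Substituting, Q_d = 18.9 − 2.78(4) + 0.003(34000) − 1.8(31.5) = 18.9 − 11.12 + 102 − 56.7 = 53.08.
∂Q_d/∂P_o = −1.8, so E_xy = -1.8·(31.5/53.08) ≈ -1.07.
E_xy < 0: the goods are complements.

-1.07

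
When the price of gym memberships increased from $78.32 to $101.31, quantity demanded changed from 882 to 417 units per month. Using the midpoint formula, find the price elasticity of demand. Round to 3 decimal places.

-2.797

%Δq = (417 − 882)/[(882 + 417)/2] = -465/649.5 ≈ -0.7159.
%ΔP = (101.31 − 78.32)/[(78.32 + 101.31)/2] = 22.99/89.815 ≈ 0.2560.
Arc elasticity E = %Δq/%ΔP ≈ -0.7159/0.2560 ≈ -2.797.
|E| > 1: demand is elastic over this range.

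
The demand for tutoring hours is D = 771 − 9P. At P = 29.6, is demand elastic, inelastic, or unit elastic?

At P = 29.6, D = 504.6.
dD/dP = −9.
Point elasticity E = (dD/dP)·(P/D) = -9 × 29.6/504.6 ≈ -0.528.
|E| ≈ 0.528 < 1, so demand is inelastic.

inelastic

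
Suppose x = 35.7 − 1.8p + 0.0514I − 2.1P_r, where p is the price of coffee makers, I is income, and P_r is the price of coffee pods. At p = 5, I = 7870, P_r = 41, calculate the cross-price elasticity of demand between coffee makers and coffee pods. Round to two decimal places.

At the given point, x = 35.7 − 1.8(5) + 0.0514(7870) − 2.1(41) = 35.7 − 9 + 404.518 − 86.1 = 345.118.
∂x/∂P_r = −2.1, so E_xy = -2.1·(41/345.118) ≈ -0.25.
E_xy < 0: the goods are complements.

-0.25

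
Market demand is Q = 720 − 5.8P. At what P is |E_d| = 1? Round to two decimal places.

62.07

For linear demand Q = a − bP, E = −bP/(a − bP). |E| = 1 ⇒ bP = a − bP ⇒ P = a/(2b).
P = 720/(2·5.8) ≈ 62.07.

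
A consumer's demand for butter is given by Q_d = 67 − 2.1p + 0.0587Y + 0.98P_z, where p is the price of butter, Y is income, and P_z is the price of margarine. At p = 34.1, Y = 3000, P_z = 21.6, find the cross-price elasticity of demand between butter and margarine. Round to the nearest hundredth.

0.11

Substituting, Q_d = 67 − 2.1(34.1) + 0.0587(3000) + 0.98(21.6) = 67 − 71.61 + 176.1 + 21.168 = 192.658.
∂Q_d/∂P_z = +0.98, so E_xy = 0.98·(21.6/192.658) ≈ 0.11.
E_xy > 0: the goods are substitutes.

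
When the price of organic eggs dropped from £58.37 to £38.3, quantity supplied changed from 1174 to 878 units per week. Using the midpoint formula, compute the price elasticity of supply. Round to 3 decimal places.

0.695

%Δq = (878 − 1174)/[(1174 + 878)/2] = -296/1026 ≈ -0.2885.
%Δp = (38.3 − 58.37)/[(58.37 + 38.3)/2] = -20.07/48.335 ≈ -0.4152.
Arc elasticity E = %Δq/%Δp ≈ -0.2885/-0.4152 ≈ 0.695.
|E| < 1: supply is inelastic over this range.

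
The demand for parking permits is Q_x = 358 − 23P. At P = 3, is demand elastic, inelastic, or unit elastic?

inelastic

At P = 3, Q_x = 289.
dQ_x/dP = −23.
Point elasticity E = (dQ_x/dP)·(P/Q_x) = -23 × 3/289 ≈ -0.239.
|E| ≈ 0.239 < 1, so demand is inelastic.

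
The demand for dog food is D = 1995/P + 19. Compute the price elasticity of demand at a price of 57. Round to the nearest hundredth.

At P = 57, D = 54.
dD/dP = −1995/P² = −0.614.
Point elasticity E = (dD/dP)·(P/D) = -0.614 × 57/54 ≈ -0.65.
|E| < 1, so demand is inelastic at this price.

-0.65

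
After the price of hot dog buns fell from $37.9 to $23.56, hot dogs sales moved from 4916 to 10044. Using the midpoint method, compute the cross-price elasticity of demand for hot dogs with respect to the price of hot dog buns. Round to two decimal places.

-1.47

%ΔQ_x = (10044 − 4916)/[(4916+10044)/2] = 5128/7480 ≈ 0.6856.
%ΔP_y = (23.56 − 37.9)/[(37.9+23.56)/2] ≈ -0.4666.
E_xy = 0.6856/-0.4666 ≈ -1.47.
E_xy < 0, so hot dogs and hot dog buns are complements.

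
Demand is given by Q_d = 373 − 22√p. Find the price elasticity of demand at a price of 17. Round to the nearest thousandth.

At p = 17, Q_d = 282.2917.
dQ_d/dp = −22/(2√p) = −22/(2·4.1231).
Point elasticity E = (dQ_d/dp)·(p/Q_d) = -2.6679 × 17/282.2917 ≈ -0.161.
|E| < 1, so demand is inelastic at this price.

-0.161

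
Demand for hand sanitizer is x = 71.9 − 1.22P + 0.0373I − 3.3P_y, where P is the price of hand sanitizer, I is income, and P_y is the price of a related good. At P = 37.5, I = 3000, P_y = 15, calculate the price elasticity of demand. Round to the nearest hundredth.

First evaluate x: 71.9 − 1.22(37.5) + 0.0373(3000) − 3.3(15) = 71.9 − 45.75 + 111.9 − 49.5 = 88.55.
∂x/∂P = −1.22, so E_p = (−1.22)·(37.5/88.55) ≈ -0.52.
|E_p| < 1: demand is inelastic.

-0.52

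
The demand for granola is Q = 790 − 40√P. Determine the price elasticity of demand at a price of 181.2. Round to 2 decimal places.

-1.07

At P = 181.2, Q = 251.5578.
dQ/dP = −40/(2√P) = −40/(2·13.4611).
Point elasticity E = (dQ/dP)·(P/Q) = -1.4858 × 181.2/251.5578 ≈ -1.07.
|E| > 1, so demand is elastic at this price.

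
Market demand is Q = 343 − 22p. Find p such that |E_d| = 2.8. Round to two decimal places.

11.49

Set −bp/(a − bp) = −2.8 ⇒ bp = 2.8(a − bp) ⇒ bp(1+2.8) = 2.8·a.
p = 2.8·343/(22·3.8) ≈ 11.49.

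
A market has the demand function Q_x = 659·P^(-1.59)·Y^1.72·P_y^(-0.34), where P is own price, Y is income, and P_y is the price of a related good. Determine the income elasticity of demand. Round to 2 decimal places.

For a Cobb–Douglas (constant-elasticity) form Q_x = A·Y^α·…, the elasticity with respect to Y equals the exponent α at every point.
Here the exponent on Y is 1.72, so the income elasticity of demand is 1.72.

1.72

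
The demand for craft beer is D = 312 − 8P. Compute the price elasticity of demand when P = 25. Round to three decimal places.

-1.786

At P = 25, D = 112.
dD/dP = −8.
Point elasticity E = (dD/dP)·(P/D) = -8 × 25/112 ≈ -1.786.
|E| > 1, so demand is elastic at this price.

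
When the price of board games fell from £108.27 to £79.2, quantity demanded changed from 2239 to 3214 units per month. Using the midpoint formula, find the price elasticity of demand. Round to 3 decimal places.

-1.153

%ΔQ = (3214 − 2239)/[(2239 + 3214)/2] = 975/2726.5 ≈ 0.3576.
%ΔP = (79.2 − 108.27)/[(108.27 + 79.2)/2] = -29.07/93.735 ≈ -0.3101.
Arc elasticity E = %ΔQ/%ΔP ≈ 0.3576/-0.3101 ≈ -1.153.
|E| > 1: demand is elastic over this range.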